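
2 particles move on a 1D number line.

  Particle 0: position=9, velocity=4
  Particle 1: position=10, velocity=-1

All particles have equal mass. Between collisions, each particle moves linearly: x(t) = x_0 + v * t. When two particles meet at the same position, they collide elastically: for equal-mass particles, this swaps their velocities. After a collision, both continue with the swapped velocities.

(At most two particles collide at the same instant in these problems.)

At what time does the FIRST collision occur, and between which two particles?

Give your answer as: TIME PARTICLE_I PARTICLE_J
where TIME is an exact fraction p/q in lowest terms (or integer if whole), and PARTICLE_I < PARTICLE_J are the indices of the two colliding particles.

Pair (0,1): pos 9,10 vel 4,-1 -> gap=1, closing at 5/unit, collide at t=1/5
Earliest collision: t=1/5 between 0 and 1

Answer: 1/5 0 1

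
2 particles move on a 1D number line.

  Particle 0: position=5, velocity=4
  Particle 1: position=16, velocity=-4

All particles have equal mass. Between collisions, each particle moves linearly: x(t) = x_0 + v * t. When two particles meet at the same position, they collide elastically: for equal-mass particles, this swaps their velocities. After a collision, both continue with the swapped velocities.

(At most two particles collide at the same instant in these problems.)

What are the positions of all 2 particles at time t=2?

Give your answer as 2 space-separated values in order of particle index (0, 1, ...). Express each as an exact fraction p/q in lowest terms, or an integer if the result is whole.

Answer: 8 13

Derivation:
Collision at t=11/8: particles 0 and 1 swap velocities; positions: p0=21/2 p1=21/2; velocities now: v0=-4 v1=4
Advance to t=2 (no further collisions before then); velocities: v0=-4 v1=4; positions = 8 13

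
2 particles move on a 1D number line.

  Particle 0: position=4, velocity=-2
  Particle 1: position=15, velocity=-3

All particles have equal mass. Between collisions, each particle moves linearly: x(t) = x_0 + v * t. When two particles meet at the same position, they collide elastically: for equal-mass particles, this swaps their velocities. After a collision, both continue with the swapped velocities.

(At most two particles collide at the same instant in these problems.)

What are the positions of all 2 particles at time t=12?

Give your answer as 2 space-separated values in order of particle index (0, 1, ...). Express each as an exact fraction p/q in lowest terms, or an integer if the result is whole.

Collision at t=11: particles 0 and 1 swap velocities; positions: p0=-18 p1=-18; velocities now: v0=-3 v1=-2
Advance to t=12 (no further collisions before then); velocities: v0=-3 v1=-2; positions = -21 -20

Answer: -21 -20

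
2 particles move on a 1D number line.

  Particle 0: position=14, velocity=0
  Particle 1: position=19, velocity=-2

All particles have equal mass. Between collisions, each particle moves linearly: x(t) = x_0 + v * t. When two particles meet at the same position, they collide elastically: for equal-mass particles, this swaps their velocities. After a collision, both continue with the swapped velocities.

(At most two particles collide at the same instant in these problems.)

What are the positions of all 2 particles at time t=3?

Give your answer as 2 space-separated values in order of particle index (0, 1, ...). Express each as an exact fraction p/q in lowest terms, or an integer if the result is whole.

Collision at t=5/2: particles 0 and 1 swap velocities; positions: p0=14 p1=14; velocities now: v0=-2 v1=0
Advance to t=3 (no further collisions before then); velocities: v0=-2 v1=0; positions = 13 14

Answer: 13 14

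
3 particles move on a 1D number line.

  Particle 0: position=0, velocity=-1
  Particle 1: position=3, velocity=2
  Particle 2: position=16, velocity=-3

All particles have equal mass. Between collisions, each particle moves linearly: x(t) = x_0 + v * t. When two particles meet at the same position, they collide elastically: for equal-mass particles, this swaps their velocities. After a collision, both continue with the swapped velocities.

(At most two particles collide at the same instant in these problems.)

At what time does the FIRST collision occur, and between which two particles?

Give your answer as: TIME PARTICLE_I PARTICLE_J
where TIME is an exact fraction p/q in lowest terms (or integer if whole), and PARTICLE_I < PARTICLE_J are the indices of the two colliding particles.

Answer: 13/5 1 2

Derivation:
Pair (0,1): pos 0,3 vel -1,2 -> not approaching (rel speed -3 <= 0)
Pair (1,2): pos 3,16 vel 2,-3 -> gap=13, closing at 5/unit, collide at t=13/5
Earliest collision: t=13/5 between 1 and 2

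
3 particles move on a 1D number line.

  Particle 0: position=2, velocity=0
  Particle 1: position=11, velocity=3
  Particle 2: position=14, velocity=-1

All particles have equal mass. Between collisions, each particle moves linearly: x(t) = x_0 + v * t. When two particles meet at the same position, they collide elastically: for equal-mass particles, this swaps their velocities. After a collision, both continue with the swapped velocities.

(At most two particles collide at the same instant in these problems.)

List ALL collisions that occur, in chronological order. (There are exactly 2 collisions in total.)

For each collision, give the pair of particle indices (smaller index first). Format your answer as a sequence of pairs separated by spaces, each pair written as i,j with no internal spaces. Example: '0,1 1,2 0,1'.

Answer: 1,2 0,1

Derivation:
Collision at t=3/4: particles 1 and 2 swap velocities; positions: p0=2 p1=53/4 p2=53/4; velocities now: v0=0 v1=-1 v2=3
Collision at t=12: particles 0 and 1 swap velocities; positions: p0=2 p1=2 p2=47; velocities now: v0=-1 v1=0 v2=3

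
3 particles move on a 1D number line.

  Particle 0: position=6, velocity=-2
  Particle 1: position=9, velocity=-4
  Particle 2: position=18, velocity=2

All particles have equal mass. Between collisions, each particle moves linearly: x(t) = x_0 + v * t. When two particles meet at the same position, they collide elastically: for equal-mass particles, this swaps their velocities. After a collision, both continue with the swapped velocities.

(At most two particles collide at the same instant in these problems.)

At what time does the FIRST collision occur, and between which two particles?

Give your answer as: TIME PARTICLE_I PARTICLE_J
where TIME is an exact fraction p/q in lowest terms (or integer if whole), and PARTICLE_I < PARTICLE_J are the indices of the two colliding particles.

Answer: 3/2 0 1

Derivation:
Pair (0,1): pos 6,9 vel -2,-4 -> gap=3, closing at 2/unit, collide at t=3/2
Pair (1,2): pos 9,18 vel -4,2 -> not approaching (rel speed -6 <= 0)
Earliest collision: t=3/2 between 0 and 1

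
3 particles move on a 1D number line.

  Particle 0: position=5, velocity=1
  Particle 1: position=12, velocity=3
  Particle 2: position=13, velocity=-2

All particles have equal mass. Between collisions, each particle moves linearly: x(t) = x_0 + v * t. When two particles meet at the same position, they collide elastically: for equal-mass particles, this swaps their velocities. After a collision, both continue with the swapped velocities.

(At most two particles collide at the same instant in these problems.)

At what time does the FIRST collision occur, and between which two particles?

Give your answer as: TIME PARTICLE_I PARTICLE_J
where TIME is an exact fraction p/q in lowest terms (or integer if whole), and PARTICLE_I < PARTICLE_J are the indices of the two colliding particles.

Pair (0,1): pos 5,12 vel 1,3 -> not approaching (rel speed -2 <= 0)
Pair (1,2): pos 12,13 vel 3,-2 -> gap=1, closing at 5/unit, collide at t=1/5
Earliest collision: t=1/5 between 1 and 2

Answer: 1/5 1 2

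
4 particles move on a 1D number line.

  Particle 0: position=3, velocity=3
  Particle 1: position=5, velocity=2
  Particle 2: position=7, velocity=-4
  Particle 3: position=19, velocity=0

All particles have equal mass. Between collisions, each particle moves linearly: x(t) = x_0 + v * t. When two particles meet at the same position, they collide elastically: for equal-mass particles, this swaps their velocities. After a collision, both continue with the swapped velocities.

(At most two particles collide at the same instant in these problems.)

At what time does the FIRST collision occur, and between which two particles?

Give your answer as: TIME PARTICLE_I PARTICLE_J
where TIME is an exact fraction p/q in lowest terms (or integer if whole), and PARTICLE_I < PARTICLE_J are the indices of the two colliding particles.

Pair (0,1): pos 3,5 vel 3,2 -> gap=2, closing at 1/unit, collide at t=2
Pair (1,2): pos 5,7 vel 2,-4 -> gap=2, closing at 6/unit, collide at t=1/3
Pair (2,3): pos 7,19 vel -4,0 -> not approaching (rel speed -4 <= 0)
Earliest collision: t=1/3 between 1 and 2

Answer: 1/3 1 2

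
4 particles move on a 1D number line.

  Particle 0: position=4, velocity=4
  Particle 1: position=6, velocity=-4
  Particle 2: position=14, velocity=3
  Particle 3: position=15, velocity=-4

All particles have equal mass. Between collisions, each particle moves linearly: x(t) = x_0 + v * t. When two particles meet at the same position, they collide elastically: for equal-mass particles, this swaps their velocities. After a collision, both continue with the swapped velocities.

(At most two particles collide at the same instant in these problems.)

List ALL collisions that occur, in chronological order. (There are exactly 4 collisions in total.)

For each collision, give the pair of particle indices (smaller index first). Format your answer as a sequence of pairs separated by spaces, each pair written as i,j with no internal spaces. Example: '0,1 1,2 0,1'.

Collision at t=1/7: particles 2 and 3 swap velocities; positions: p0=32/7 p1=38/7 p2=101/7 p3=101/7; velocities now: v0=4 v1=-4 v2=-4 v3=3
Collision at t=1/4: particles 0 and 1 swap velocities; positions: p0=5 p1=5 p2=14 p3=59/4; velocities now: v0=-4 v1=4 v2=-4 v3=3
Collision at t=11/8: particles 1 and 2 swap velocities; positions: p0=1/2 p1=19/2 p2=19/2 p3=145/8; velocities now: v0=-4 v1=-4 v2=4 v3=3
Collision at t=10: particles 2 and 3 swap velocities; positions: p0=-34 p1=-25 p2=44 p3=44; velocities now: v0=-4 v1=-4 v2=3 v3=4

Answer: 2,3 0,1 1,2 2,3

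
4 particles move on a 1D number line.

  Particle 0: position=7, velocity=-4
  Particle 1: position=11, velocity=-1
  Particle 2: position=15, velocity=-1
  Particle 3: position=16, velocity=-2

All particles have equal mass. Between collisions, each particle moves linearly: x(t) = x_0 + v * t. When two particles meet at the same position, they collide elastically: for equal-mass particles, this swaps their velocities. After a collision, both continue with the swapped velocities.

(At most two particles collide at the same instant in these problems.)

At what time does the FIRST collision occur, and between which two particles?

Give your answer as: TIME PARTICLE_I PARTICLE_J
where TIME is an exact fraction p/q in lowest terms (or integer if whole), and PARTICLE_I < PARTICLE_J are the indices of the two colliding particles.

Pair (0,1): pos 7,11 vel -4,-1 -> not approaching (rel speed -3 <= 0)
Pair (1,2): pos 11,15 vel -1,-1 -> not approaching (rel speed 0 <= 0)
Pair (2,3): pos 15,16 vel -1,-2 -> gap=1, closing at 1/unit, collide at t=1
Earliest collision: t=1 between 2 and 3

Answer: 1 2 3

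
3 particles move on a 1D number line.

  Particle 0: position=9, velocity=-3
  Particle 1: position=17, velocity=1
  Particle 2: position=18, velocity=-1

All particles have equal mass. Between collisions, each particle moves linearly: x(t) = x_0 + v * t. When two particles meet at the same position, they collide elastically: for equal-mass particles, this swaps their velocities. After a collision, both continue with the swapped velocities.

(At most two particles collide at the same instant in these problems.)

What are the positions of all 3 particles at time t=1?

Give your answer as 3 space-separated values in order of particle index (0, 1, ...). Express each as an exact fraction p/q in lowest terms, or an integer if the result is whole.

Answer: 6 17 18

Derivation:
Collision at t=1/2: particles 1 and 2 swap velocities; positions: p0=15/2 p1=35/2 p2=35/2; velocities now: v0=-3 v1=-1 v2=1
Advance to t=1 (no further collisions before then); velocities: v0=-3 v1=-1 v2=1; positions = 6 17 18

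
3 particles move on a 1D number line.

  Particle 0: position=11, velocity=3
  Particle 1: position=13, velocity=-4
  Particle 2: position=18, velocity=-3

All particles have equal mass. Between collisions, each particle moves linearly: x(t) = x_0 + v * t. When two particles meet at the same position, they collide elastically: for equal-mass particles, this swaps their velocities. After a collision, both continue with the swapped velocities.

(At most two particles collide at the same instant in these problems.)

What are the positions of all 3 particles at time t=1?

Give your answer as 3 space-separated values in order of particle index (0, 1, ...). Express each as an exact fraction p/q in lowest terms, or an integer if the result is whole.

Collision at t=2/7: particles 0 and 1 swap velocities; positions: p0=83/7 p1=83/7 p2=120/7; velocities now: v0=-4 v1=3 v2=-3
Advance to t=1 (no further collisions before then); velocities: v0=-4 v1=3 v2=-3; positions = 9 14 15

Answer: 9 14 15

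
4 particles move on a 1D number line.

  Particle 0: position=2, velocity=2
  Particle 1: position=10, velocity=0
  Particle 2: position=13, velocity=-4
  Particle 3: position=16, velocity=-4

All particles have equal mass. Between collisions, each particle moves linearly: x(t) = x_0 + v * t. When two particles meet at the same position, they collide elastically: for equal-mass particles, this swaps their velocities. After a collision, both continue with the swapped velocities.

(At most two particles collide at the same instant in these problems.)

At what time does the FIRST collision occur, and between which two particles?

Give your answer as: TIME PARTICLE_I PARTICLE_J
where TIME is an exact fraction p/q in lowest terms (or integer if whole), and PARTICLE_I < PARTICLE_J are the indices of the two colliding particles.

Answer: 3/4 1 2

Derivation:
Pair (0,1): pos 2,10 vel 2,0 -> gap=8, closing at 2/unit, collide at t=4
Pair (1,2): pos 10,13 vel 0,-4 -> gap=3, closing at 4/unit, collide at t=3/4
Pair (2,3): pos 13,16 vel -4,-4 -> not approaching (rel speed 0 <= 0)
Earliest collision: t=3/4 between 1 and 2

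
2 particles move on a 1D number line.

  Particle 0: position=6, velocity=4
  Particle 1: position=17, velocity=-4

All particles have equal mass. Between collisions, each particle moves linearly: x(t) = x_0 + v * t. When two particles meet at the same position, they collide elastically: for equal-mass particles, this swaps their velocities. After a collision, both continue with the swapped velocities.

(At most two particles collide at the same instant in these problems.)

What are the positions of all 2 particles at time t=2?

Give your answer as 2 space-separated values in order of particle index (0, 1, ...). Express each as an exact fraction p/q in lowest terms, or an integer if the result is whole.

Collision at t=11/8: particles 0 and 1 swap velocities; positions: p0=23/2 p1=23/2; velocities now: v0=-4 v1=4
Advance to t=2 (no further collisions before then); velocities: v0=-4 v1=4; positions = 9 14

Answer: 9 14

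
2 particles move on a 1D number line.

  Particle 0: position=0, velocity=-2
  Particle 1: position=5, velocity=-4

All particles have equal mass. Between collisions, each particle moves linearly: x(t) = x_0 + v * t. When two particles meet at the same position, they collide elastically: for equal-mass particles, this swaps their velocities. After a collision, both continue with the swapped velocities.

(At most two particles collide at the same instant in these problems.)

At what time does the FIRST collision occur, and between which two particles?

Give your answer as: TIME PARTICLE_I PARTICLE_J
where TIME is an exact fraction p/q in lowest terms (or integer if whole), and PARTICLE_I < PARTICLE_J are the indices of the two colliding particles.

Pair (0,1): pos 0,5 vel -2,-4 -> gap=5, closing at 2/unit, collide at t=5/2
Earliest collision: t=5/2 between 0 and 1

Answer: 5/2 0 1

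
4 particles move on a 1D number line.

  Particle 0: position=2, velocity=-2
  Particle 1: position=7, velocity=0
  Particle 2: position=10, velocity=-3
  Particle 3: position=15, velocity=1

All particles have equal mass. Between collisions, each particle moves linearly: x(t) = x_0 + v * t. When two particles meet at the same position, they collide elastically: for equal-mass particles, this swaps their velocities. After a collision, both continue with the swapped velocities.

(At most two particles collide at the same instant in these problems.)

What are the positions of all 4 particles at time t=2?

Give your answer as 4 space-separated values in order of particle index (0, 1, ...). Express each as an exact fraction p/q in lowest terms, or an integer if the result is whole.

Collision at t=1: particles 1 and 2 swap velocities; positions: p0=0 p1=7 p2=7 p3=16; velocities now: v0=-2 v1=-3 v2=0 v3=1
Advance to t=2 (no further collisions before then); velocities: v0=-2 v1=-3 v2=0 v3=1; positions = -2 4 7 17

Answer: -2 4 7 17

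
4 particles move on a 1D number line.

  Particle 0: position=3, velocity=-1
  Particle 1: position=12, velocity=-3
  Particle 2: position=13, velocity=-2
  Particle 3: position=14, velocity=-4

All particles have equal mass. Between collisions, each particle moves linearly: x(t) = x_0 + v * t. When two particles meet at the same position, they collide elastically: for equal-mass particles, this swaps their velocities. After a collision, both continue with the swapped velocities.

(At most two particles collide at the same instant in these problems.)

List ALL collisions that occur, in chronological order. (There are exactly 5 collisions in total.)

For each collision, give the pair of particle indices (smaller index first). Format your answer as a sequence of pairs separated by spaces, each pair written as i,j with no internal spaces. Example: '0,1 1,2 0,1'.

Collision at t=1/2: particles 2 and 3 swap velocities; positions: p0=5/2 p1=21/2 p2=12 p3=12; velocities now: v0=-1 v1=-3 v2=-4 v3=-2
Collision at t=2: particles 1 and 2 swap velocities; positions: p0=1 p1=6 p2=6 p3=9; velocities now: v0=-1 v1=-4 v2=-3 v3=-2
Collision at t=11/3: particles 0 and 1 swap velocities; positions: p0=-2/3 p1=-2/3 p2=1 p3=17/3; velocities now: v0=-4 v1=-1 v2=-3 v3=-2
Collision at t=9/2: particles 1 and 2 swap velocities; positions: p0=-4 p1=-3/2 p2=-3/2 p3=4; velocities now: v0=-4 v1=-3 v2=-1 v3=-2
Collision at t=10: particles 2 and 3 swap velocities; positions: p0=-26 p1=-18 p2=-7 p3=-7; velocities now: v0=-4 v1=-3 v2=-2 v3=-1

Answer: 2,3 1,2 0,1 1,2 2,3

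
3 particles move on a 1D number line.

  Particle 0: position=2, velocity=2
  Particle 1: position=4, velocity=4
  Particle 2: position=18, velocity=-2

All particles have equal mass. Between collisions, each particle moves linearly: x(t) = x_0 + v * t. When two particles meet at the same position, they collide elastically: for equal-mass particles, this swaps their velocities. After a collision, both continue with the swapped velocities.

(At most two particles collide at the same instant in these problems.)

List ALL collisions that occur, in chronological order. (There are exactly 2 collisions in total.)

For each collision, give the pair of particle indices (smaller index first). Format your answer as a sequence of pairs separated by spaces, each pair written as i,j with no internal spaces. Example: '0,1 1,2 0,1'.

Answer: 1,2 0,1

Derivation:
Collision at t=7/3: particles 1 and 2 swap velocities; positions: p0=20/3 p1=40/3 p2=40/3; velocities now: v0=2 v1=-2 v2=4
Collision at t=4: particles 0 and 1 swap velocities; positions: p0=10 p1=10 p2=20; velocities now: v0=-2 v1=2 v2=4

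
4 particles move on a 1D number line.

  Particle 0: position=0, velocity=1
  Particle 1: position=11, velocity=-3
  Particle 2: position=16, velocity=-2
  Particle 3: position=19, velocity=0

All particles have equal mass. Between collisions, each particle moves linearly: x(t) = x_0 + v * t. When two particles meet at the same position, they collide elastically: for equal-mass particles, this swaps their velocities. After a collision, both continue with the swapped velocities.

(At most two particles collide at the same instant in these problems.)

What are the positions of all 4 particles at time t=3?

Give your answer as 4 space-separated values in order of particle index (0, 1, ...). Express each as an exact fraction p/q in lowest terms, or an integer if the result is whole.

Answer: 2 3 10 19

Derivation:
Collision at t=11/4: particles 0 and 1 swap velocities; positions: p0=11/4 p1=11/4 p2=21/2 p3=19; velocities now: v0=-3 v1=1 v2=-2 v3=0
Advance to t=3 (no further collisions before then); velocities: v0=-3 v1=1 v2=-2 v3=0; positions = 2 3 10 19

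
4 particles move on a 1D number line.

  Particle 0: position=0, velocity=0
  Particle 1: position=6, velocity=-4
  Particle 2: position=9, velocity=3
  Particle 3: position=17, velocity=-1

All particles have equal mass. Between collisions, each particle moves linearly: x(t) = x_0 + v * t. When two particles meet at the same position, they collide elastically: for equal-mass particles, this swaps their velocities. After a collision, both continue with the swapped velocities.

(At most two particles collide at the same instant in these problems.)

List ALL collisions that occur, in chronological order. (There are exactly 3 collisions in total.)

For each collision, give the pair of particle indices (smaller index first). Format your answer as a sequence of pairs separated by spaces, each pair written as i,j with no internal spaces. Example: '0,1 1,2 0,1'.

Collision at t=3/2: particles 0 and 1 swap velocities; positions: p0=0 p1=0 p2=27/2 p3=31/2; velocities now: v0=-4 v1=0 v2=3 v3=-1
Collision at t=2: particles 2 and 3 swap velocities; positions: p0=-2 p1=0 p2=15 p3=15; velocities now: v0=-4 v1=0 v2=-1 v3=3
Collision at t=17: particles 1 and 2 swap velocities; positions: p0=-62 p1=0 p2=0 p3=60; velocities now: v0=-4 v1=-1 v2=0 v3=3

Answer: 0,1 2,3 1,2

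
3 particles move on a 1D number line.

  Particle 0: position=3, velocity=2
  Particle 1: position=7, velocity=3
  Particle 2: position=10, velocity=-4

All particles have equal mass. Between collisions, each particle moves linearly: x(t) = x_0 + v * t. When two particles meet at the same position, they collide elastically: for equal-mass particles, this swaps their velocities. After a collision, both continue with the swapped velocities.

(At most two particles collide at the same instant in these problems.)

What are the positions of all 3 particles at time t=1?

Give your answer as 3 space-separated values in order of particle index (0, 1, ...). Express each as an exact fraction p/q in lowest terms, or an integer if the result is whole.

Collision at t=3/7: particles 1 and 2 swap velocities; positions: p0=27/7 p1=58/7 p2=58/7; velocities now: v0=2 v1=-4 v2=3
Advance to t=1 (no further collisions before then); velocities: v0=2 v1=-4 v2=3; positions = 5 6 10

Answer: 5 6 10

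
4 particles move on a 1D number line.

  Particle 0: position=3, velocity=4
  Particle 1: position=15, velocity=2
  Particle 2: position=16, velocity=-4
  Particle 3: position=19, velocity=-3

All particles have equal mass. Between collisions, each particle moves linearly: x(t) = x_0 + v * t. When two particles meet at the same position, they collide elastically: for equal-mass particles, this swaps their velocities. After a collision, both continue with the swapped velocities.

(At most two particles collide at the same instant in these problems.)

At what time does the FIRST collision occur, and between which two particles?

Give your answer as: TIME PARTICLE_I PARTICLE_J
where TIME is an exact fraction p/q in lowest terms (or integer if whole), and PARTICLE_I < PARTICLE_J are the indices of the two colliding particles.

Pair (0,1): pos 3,15 vel 4,2 -> gap=12, closing at 2/unit, collide at t=6
Pair (1,2): pos 15,16 vel 2,-4 -> gap=1, closing at 6/unit, collide at t=1/6
Pair (2,3): pos 16,19 vel -4,-3 -> not approaching (rel speed -1 <= 0)
Earliest collision: t=1/6 between 1 and 2

Answer: 1/6 1 2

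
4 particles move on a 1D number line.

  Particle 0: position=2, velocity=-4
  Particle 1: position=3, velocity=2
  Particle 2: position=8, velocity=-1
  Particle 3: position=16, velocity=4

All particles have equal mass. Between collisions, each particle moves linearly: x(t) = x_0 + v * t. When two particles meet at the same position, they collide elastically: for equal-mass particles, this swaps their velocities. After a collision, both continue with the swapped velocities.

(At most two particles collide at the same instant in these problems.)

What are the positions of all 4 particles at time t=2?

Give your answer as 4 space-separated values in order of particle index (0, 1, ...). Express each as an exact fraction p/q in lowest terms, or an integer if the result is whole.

Answer: -6 6 7 24

Derivation:
Collision at t=5/3: particles 1 and 2 swap velocities; positions: p0=-14/3 p1=19/3 p2=19/3 p3=68/3; velocities now: v0=-4 v1=-1 v2=2 v3=4
Advance to t=2 (no further collisions before then); velocities: v0=-4 v1=-1 v2=2 v3=4; positions = -6 6 7 24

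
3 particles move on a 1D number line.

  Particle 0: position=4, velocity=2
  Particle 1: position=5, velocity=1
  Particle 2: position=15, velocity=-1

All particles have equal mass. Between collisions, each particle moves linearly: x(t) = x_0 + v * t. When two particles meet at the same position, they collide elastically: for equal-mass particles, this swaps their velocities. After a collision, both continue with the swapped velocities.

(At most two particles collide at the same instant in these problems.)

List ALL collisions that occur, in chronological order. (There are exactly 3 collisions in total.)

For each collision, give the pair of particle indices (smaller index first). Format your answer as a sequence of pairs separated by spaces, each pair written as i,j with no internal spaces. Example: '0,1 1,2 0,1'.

Collision at t=1: particles 0 and 1 swap velocities; positions: p0=6 p1=6 p2=14; velocities now: v0=1 v1=2 v2=-1
Collision at t=11/3: particles 1 and 2 swap velocities; positions: p0=26/3 p1=34/3 p2=34/3; velocities now: v0=1 v1=-1 v2=2
Collision at t=5: particles 0 and 1 swap velocities; positions: p0=10 p1=10 p2=14; velocities now: v0=-1 v1=1 v2=2

Answer: 0,1 1,2 0,1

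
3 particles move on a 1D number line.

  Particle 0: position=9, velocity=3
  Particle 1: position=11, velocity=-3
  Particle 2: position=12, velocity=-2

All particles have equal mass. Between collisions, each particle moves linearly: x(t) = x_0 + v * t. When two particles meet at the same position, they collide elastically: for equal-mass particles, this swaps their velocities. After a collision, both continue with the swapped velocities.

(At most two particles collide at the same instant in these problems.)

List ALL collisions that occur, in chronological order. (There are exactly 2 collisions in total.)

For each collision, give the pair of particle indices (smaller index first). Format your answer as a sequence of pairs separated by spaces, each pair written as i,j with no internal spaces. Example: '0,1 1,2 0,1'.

Answer: 0,1 1,2

Derivation:
Collision at t=1/3: particles 0 and 1 swap velocities; positions: p0=10 p1=10 p2=34/3; velocities now: v0=-3 v1=3 v2=-2
Collision at t=3/5: particles 1 and 2 swap velocities; positions: p0=46/5 p1=54/5 p2=54/5; velocities now: v0=-3 v1=-2 v2=3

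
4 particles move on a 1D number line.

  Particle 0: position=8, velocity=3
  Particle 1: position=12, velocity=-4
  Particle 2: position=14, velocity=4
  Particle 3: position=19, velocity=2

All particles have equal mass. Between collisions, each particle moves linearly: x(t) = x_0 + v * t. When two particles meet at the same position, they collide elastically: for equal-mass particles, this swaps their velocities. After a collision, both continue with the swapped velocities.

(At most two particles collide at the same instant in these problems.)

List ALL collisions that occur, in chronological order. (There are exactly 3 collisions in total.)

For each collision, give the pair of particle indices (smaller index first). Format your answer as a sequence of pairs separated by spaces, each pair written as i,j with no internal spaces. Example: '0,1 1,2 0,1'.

Collision at t=4/7: particles 0 and 1 swap velocities; positions: p0=68/7 p1=68/7 p2=114/7 p3=141/7; velocities now: v0=-4 v1=3 v2=4 v3=2
Collision at t=5/2: particles 2 and 3 swap velocities; positions: p0=2 p1=31/2 p2=24 p3=24; velocities now: v0=-4 v1=3 v2=2 v3=4
Collision at t=11: particles 1 and 2 swap velocities; positions: p0=-32 p1=41 p2=41 p3=58; velocities now: v0=-4 v1=2 v2=3 v3=4

Answer: 0,1 2,3 1,2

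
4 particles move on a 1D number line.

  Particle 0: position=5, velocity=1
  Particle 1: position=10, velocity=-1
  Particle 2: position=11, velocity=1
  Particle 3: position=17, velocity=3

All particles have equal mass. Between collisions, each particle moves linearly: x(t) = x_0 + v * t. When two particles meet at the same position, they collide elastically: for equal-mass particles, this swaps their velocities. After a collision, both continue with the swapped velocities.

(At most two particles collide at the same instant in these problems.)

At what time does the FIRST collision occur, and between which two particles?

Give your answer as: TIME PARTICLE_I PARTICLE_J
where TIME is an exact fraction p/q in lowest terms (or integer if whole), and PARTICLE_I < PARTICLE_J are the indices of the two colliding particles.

Pair (0,1): pos 5,10 vel 1,-1 -> gap=5, closing at 2/unit, collide at t=5/2
Pair (1,2): pos 10,11 vel -1,1 -> not approaching (rel speed -2 <= 0)
Pair (2,3): pos 11,17 vel 1,3 -> not approaching (rel speed -2 <= 0)
Earliest collision: t=5/2 between 0 and 1

Answer: 5/2 0 1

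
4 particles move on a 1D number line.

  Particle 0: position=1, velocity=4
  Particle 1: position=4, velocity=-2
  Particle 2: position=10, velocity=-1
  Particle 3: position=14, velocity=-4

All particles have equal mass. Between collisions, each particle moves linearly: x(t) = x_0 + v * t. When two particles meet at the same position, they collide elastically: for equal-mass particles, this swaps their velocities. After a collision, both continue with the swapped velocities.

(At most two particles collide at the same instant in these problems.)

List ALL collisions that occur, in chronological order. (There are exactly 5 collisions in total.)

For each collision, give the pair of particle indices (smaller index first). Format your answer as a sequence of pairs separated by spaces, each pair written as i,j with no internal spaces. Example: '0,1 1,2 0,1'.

Answer: 0,1 2,3 1,2 2,3 0,1

Derivation:
Collision at t=1/2: particles 0 and 1 swap velocities; positions: p0=3 p1=3 p2=19/2 p3=12; velocities now: v0=-2 v1=4 v2=-1 v3=-4
Collision at t=4/3: particles 2 and 3 swap velocities; positions: p0=4/3 p1=19/3 p2=26/3 p3=26/3; velocities now: v0=-2 v1=4 v2=-4 v3=-1
Collision at t=13/8: particles 1 and 2 swap velocities; positions: p0=3/4 p1=15/2 p2=15/2 p3=67/8; velocities now: v0=-2 v1=-4 v2=4 v3=-1
Collision at t=9/5: particles 2 and 3 swap velocities; positions: p0=2/5 p1=34/5 p2=41/5 p3=41/5; velocities now: v0=-2 v1=-4 v2=-1 v3=4
Collision at t=5: particles 0 and 1 swap velocities; positions: p0=-6 p1=-6 p2=5 p3=21; velocities now: v0=-4 v1=-2 v2=-1 v3=4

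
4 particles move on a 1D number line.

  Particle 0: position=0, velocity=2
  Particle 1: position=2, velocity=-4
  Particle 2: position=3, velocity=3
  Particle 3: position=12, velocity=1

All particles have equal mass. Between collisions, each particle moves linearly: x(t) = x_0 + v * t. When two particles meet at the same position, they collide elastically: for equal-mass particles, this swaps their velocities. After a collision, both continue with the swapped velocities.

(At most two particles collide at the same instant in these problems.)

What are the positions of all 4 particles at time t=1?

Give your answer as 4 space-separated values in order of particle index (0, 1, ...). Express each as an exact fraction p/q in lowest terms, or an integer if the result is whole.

Answer: -2 2 6 13

Derivation:
Collision at t=1/3: particles 0 and 1 swap velocities; positions: p0=2/3 p1=2/3 p2=4 p3=37/3; velocities now: v0=-4 v1=2 v2=3 v3=1
Advance to t=1 (no further collisions before then); velocities: v0=-4 v1=2 v2=3 v3=1; positions = -2 2 6 13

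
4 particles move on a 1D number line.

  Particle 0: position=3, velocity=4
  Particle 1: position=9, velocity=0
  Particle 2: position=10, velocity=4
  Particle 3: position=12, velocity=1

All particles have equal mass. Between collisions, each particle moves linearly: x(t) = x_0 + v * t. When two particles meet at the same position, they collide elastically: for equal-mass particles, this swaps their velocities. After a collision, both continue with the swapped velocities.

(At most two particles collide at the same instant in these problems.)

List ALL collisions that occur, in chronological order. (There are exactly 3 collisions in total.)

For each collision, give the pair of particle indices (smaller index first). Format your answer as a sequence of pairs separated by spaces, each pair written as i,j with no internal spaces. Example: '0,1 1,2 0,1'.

Answer: 2,3 0,1 1,2

Derivation:
Collision at t=2/3: particles 2 and 3 swap velocities; positions: p0=17/3 p1=9 p2=38/3 p3=38/3; velocities now: v0=4 v1=0 v2=1 v3=4
Collision at t=3/2: particles 0 and 1 swap velocities; positions: p0=9 p1=9 p2=27/2 p3=16; velocities now: v0=0 v1=4 v2=1 v3=4
Collision at t=3: particles 1 and 2 swap velocities; positions: p0=9 p1=15 p2=15 p3=22; velocities now: v0=0 v1=1 v2=4 v3=4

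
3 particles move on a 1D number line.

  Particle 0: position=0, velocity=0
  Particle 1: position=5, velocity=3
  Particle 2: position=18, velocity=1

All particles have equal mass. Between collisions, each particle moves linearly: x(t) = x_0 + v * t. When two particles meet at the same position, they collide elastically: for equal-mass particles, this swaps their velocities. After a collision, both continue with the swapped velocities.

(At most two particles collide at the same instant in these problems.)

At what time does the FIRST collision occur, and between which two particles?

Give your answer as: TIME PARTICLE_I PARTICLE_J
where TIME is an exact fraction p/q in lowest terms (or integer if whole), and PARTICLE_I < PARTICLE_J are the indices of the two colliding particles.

Answer: 13/2 1 2

Derivation:
Pair (0,1): pos 0,5 vel 0,3 -> not approaching (rel speed -3 <= 0)
Pair (1,2): pos 5,18 vel 3,1 -> gap=13, closing at 2/unit, collide at t=13/2
Earliest collision: t=13/2 between 1 and 2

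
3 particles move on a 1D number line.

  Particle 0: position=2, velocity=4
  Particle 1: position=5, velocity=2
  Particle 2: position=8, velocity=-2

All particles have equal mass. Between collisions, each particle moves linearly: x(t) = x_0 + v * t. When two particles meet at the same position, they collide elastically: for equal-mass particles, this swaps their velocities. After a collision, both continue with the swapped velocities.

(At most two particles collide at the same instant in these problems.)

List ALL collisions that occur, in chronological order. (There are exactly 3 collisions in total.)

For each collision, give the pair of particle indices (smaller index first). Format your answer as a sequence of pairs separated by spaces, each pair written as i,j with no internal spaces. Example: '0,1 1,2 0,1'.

Collision at t=3/4: particles 1 and 2 swap velocities; positions: p0=5 p1=13/2 p2=13/2; velocities now: v0=4 v1=-2 v2=2
Collision at t=1: particles 0 and 1 swap velocities; positions: p0=6 p1=6 p2=7; velocities now: v0=-2 v1=4 v2=2
Collision at t=3/2: particles 1 and 2 swap velocities; positions: p0=5 p1=8 p2=8; velocities now: v0=-2 v1=2 v2=4

Answer: 1,2 0,1 1,2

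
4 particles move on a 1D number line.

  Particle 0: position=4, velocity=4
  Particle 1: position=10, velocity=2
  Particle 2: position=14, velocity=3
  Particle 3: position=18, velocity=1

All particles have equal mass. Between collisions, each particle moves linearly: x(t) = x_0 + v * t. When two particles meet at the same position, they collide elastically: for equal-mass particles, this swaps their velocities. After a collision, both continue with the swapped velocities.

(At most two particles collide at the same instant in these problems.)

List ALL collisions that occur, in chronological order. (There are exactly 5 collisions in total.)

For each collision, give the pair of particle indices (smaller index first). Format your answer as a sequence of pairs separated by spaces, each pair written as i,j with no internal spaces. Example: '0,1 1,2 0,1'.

Answer: 2,3 0,1 1,2 0,1 2,3

Derivation:
Collision at t=2: particles 2 and 3 swap velocities; positions: p0=12 p1=14 p2=20 p3=20; velocities now: v0=4 v1=2 v2=1 v3=3
Collision at t=3: particles 0 and 1 swap velocities; positions: p0=16 p1=16 p2=21 p3=23; velocities now: v0=2 v1=4 v2=1 v3=3
Collision at t=14/3: particles 1 and 2 swap velocities; positions: p0=58/3 p1=68/3 p2=68/3 p3=28; velocities now: v0=2 v1=1 v2=4 v3=3
Collision at t=8: particles 0 and 1 swap velocities; positions: p0=26 p1=26 p2=36 p3=38; velocities now: v0=1 v1=2 v2=4 v3=3
Collision at t=10: particles 2 and 3 swap velocities; positions: p0=28 p1=30 p2=44 p3=44; velocities now: v0=1 v1=2 v2=3 v3=4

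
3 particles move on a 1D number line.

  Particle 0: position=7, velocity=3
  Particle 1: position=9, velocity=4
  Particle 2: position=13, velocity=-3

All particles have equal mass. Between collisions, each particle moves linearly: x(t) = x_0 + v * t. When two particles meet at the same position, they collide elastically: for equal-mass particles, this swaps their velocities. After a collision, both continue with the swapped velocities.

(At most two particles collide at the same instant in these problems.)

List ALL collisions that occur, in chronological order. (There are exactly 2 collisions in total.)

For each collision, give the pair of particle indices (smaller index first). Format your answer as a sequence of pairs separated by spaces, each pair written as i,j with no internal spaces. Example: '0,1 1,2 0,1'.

Answer: 1,2 0,1

Derivation:
Collision at t=4/7: particles 1 and 2 swap velocities; positions: p0=61/7 p1=79/7 p2=79/7; velocities now: v0=3 v1=-3 v2=4
Collision at t=1: particles 0 and 1 swap velocities; positions: p0=10 p1=10 p2=13; velocities now: v0=-3 v1=3 v2=4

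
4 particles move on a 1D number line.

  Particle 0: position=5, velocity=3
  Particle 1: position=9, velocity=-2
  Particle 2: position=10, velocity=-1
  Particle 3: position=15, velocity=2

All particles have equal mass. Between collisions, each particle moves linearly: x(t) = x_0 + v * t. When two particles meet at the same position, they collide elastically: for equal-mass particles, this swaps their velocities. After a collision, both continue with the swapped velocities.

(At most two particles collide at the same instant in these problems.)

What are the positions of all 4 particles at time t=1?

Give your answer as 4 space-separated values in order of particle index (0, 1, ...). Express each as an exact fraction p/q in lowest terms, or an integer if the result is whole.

Collision at t=4/5: particles 0 and 1 swap velocities; positions: p0=37/5 p1=37/5 p2=46/5 p3=83/5; velocities now: v0=-2 v1=3 v2=-1 v3=2
Advance to t=1 (no further collisions before then); velocities: v0=-2 v1=3 v2=-1 v3=2; positions = 7 8 9 17

Answer: 7 8 9 17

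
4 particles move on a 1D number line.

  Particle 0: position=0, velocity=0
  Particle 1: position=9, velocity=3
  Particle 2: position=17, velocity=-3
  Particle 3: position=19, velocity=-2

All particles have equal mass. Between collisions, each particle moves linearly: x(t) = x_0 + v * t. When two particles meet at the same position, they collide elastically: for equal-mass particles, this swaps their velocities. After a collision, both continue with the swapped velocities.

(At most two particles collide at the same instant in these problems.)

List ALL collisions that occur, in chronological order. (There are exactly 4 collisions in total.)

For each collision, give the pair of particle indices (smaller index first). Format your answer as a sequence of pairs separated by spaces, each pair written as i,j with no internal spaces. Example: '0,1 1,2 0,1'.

Collision at t=4/3: particles 1 and 2 swap velocities; positions: p0=0 p1=13 p2=13 p3=49/3; velocities now: v0=0 v1=-3 v2=3 v3=-2
Collision at t=2: particles 2 and 3 swap velocities; positions: p0=0 p1=11 p2=15 p3=15; velocities now: v0=0 v1=-3 v2=-2 v3=3
Collision at t=17/3: particles 0 and 1 swap velocities; positions: p0=0 p1=0 p2=23/3 p3=26; velocities now: v0=-3 v1=0 v2=-2 v3=3
Collision at t=19/2: particles 1 and 2 swap velocities; positions: p0=-23/2 p1=0 p2=0 p3=75/2; velocities now: v0=-3 v1=-2 v2=0 v3=3

Answer: 1,2 2,3 0,1 1,2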